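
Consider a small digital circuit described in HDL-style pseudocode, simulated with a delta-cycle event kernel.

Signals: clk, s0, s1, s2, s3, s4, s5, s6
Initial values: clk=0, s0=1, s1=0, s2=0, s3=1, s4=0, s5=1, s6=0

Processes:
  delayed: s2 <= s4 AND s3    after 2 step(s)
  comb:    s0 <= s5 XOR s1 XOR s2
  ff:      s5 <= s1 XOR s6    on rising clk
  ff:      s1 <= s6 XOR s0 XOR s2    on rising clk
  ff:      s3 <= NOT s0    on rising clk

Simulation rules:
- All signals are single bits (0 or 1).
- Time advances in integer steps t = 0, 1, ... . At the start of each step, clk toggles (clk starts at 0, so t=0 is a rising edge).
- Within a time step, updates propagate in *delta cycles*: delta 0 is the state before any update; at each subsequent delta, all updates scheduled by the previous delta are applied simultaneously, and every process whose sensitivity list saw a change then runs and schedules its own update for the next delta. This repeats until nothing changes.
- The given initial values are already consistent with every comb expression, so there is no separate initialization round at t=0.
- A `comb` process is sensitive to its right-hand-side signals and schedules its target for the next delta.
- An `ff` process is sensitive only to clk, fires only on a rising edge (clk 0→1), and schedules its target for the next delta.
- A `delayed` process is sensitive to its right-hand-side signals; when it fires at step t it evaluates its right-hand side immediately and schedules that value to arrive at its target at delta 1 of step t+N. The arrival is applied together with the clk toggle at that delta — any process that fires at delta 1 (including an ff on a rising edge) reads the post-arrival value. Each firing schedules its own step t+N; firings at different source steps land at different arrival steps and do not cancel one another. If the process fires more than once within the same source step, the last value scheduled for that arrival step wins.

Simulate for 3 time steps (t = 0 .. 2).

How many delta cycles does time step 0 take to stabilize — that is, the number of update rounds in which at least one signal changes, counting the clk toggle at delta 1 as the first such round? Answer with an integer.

[bits: s6,clk,s5,s2,s1,s3,s4,s0]
t=0: Δ0=00100101 Δ1=01100101 Δ2=01001001 | 2Δ
t=1: Δ0=01001001 Δ1=00001001 | 1Δ
t=2: Δ0=00001001 Δ1=01001001 Δ2=01101001 Δ3=01101000 | 3Δ

2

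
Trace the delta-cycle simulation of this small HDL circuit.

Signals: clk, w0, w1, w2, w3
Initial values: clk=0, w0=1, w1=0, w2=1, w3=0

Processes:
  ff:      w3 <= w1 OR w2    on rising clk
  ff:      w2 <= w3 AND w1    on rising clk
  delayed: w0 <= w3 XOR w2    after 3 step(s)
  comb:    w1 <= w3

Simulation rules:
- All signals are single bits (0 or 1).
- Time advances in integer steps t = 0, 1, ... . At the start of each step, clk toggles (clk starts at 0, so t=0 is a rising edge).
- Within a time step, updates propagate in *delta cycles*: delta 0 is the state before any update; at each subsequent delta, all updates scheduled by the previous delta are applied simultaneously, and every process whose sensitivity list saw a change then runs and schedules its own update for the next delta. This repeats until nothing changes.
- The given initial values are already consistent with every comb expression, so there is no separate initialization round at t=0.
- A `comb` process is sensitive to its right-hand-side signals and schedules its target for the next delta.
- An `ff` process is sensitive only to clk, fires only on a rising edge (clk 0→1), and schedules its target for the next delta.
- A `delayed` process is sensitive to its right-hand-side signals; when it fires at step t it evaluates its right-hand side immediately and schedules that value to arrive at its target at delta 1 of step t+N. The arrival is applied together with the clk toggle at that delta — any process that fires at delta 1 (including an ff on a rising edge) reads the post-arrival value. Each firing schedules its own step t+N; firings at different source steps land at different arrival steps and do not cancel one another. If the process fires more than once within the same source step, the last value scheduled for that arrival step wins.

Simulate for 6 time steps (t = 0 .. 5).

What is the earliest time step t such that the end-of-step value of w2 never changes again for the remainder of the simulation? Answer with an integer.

2

t0.Δ0 w2=1 w1=0 w3=0 w0=1 clk=0
t0.Δ1 w2=1 w1=0 w3=0 w0=1 clk=1
t0.Δ2 w2=0 w1=0 w3=1 w0=1 clk=1
t0.Δ3 w2=0 w1=1 w3=1 w0=1 clk=1
t1.Δ0 w2=0 w1=1 w3=1 w0=1 clk=1
t1.Δ1 w2=0 w1=1 w3=1 w0=1 clk=0
t2.Δ0 w2=0 w1=1 w3=1 w0=1 clk=0
t2.Δ1 w2=0 w1=1 w3=1 w0=1 clk=1
t2.Δ2 w2=1 w1=1 w3=1 w0=1 clk=1
t3.Δ0 w2=1 w1=1 w3=1 w0=1 clk=1
t3.Δ1 w2=1 w1=1 w3=1 w0=1 clk=0
t4.Δ0 w2=1 w1=1 w3=1 w0=1 clk=0
t4.Δ1 w2=1 w1=1 w3=1 w0=1 clk=1
t5.Δ0 w2=1 w1=1 w3=1 w0=1 clk=1
t5.Δ1 w2=1 w1=1 w3=1 w0=0 clk=0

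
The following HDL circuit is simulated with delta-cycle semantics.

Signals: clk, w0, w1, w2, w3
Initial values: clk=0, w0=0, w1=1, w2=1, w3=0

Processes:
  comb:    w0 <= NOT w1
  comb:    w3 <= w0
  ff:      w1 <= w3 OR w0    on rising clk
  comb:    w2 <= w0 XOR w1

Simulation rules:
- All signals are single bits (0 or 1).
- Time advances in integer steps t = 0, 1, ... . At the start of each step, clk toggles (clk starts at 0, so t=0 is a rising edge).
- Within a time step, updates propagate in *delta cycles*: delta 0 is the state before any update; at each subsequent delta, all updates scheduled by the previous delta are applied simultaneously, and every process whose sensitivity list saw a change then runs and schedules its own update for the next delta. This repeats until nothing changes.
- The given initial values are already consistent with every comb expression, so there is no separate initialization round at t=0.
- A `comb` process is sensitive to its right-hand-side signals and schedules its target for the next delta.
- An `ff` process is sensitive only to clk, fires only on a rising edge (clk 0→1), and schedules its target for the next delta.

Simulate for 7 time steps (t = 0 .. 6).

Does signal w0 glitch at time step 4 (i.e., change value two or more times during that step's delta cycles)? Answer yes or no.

no

[bits: w2,w3,w0,clk,w1]
t=0: Δ0=10001 Δ1=10011 Δ2=10010 Δ3=00110 Δ4=11110 | 4Δ
t=1: Δ0=11110 Δ1=11100 | 1Δ
t=2: Δ0=11100 Δ1=11110 Δ2=11111 Δ3=01011 Δ4=10011 | 4Δ
t=3: Δ0=10011 Δ1=10001 | 1Δ
t=4: Δ0=10001 Δ1=10011 Δ2=10010 Δ3=00110 Δ4=11110 | 4Δ
t=5: Δ0=11110 Δ1=11100 | 1Δ
t=6: Δ0=11100 Δ1=11110 Δ2=11111 Δ3=01011 Δ4=10011 | 4Δ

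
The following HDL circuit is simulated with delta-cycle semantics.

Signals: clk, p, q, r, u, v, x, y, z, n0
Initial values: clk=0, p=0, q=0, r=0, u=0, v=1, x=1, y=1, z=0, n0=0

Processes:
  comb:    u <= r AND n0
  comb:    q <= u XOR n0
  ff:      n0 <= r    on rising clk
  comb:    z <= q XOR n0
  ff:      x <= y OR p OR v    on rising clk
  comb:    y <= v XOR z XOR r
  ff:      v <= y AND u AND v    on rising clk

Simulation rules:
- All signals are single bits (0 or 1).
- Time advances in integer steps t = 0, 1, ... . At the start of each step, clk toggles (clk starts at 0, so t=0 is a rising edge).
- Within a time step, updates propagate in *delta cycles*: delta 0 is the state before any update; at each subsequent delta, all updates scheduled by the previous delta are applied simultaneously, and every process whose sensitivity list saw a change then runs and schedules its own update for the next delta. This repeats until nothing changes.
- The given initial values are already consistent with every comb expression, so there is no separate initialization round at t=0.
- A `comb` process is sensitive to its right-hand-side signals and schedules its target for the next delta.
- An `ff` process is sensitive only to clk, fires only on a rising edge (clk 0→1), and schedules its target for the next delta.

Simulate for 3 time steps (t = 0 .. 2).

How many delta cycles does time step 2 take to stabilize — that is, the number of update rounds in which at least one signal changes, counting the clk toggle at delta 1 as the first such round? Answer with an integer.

2

t=0 Δ0: u=0 q=0 z=0 v=1 n0=0 r=0 x=1 y=1 clk=0 p=0
  Δ1: clk:0→1
  Δ2: v:1→0
  Δ3: y:1→0
  (3Δ to stable)
t=1 Δ0: u=0 q=0 z=0 v=0 n0=0 r=0 x=1 y=0 clk=1 p=0
  Δ1: clk:1→0
  (1Δ to stable)
t=2 Δ0: u=0 q=0 z=0 v=0 n0=0 r=0 x=1 y=0 clk=0 p=0
  Δ1: clk:0→1
  Δ2: x:1→0
  (2Δ to stable)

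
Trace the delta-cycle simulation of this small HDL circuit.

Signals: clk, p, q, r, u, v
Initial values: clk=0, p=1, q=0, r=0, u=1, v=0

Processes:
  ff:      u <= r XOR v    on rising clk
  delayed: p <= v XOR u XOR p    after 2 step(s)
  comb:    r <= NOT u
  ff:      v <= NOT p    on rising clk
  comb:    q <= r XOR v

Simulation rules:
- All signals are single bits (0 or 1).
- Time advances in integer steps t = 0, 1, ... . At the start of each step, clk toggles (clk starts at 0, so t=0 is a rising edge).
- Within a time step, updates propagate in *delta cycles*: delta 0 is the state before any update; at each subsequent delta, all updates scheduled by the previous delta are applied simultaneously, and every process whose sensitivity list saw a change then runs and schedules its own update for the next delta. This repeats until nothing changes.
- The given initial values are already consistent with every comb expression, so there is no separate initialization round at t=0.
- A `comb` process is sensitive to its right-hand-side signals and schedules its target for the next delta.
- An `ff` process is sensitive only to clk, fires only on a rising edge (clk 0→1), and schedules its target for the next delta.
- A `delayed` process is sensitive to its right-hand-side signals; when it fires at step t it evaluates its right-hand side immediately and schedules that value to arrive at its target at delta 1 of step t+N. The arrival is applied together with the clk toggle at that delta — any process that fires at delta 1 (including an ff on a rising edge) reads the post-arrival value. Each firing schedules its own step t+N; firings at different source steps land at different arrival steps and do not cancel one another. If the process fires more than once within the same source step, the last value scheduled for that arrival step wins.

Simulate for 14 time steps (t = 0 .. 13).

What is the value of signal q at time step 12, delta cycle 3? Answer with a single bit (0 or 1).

t=0 Δ0: q=0 r=0 v=0 p=1 u=1 clk=0
  Δ1: clk:0→1
  Δ2: u:1→0
  Δ3: r:0→1
  Δ4: q:0→1
  (4Δ to stable)
t=1 Δ0: q=1 r=1 v=0 p=1 u=0 clk=1
  Δ1: clk:1→0
  (1Δ to stable)
t=2 Δ0: q=1 r=1 v=0 p=1 u=0 clk=0
  Δ1: clk:0→1
  Δ2: u:0→1
  Δ3: r:1→0
  Δ4: q:1→0
  (4Δ to stable)
t=3 Δ0: q=0 r=0 v=0 p=1 u=1 clk=1
  Δ1: clk:1→0
  (1Δ to stable)
t=4 Δ0: q=0 r=0 v=0 p=1 u=1 clk=0
  Δ1: p:1→0, clk:0→1
  Δ2: v:0→1, u:1→0
  Δ3: q:0→1, r:0→1
  Δ4: q:1→0
  (4Δ to stable)
t=5 Δ0: q=0 r=1 v=1 p=0 u=0 clk=1
  Δ1: clk:1→0
  (1Δ to stable)
t=6 Δ0: q=0 r=1 v=1 p=0 u=0 clk=0
  Δ1: p:0→1, clk:0→1
  Δ2: v:1→0
  Δ3: q:0→1
  (3Δ to stable)
t=7 Δ0: q=1 r=1 v=0 p=1 u=0 clk=1
  Δ1: clk:1→0
  (1Δ to stable)
t=8 Δ0: q=1 r=1 v=0 p=1 u=0 clk=0
  Δ1: clk:0→1
  Δ2: u:0→1
  Δ3: r:1→0
  Δ4: q:1→0
  (4Δ to stable)
t=9 Δ0: q=0 r=0 v=0 p=1 u=1 clk=1
  Δ1: clk:1→0
  (1Δ to stable)
t=10 Δ0: q=0 r=0 v=0 p=1 u=1 clk=0
  Δ1: p:1→0, clk:0→1
  Δ2: v:0→1, u:1→0
  Δ3: q:0→1, r:0→1
  Δ4: q:1→0
  (4Δ to stable)
t=11 Δ0: q=0 r=1 v=1 p=0 u=0 clk=1
  Δ1: clk:1→0
  (1Δ to stable)
t=12 Δ0: q=0 r=1 v=1 p=0 u=0 clk=0
  Δ1: p:0→1, clk:0→1
  Δ2: v:1→0
  Δ3: q:0→1
  (3Δ to stable)
t=13 Δ0: q=1 r=1 v=0 p=1 u=0 clk=1
  Δ1: clk:1→0
  (1Δ to stable)

1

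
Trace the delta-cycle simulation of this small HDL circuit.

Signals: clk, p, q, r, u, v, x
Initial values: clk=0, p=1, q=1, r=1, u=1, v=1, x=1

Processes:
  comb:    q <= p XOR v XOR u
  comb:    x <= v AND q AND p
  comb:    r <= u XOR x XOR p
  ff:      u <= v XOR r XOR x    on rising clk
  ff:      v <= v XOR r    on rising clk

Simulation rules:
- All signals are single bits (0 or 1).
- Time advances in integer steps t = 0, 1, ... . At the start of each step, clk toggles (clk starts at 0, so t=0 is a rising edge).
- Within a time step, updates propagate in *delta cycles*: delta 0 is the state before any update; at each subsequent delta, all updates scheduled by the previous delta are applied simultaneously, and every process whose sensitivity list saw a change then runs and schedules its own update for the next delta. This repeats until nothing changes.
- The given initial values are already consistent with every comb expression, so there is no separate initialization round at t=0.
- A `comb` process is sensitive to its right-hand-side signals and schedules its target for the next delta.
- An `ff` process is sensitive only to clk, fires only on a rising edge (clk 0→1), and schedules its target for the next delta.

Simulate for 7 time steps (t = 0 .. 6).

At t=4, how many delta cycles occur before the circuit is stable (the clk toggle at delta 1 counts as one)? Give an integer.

[bits: p,u,q,v,x,clk,r]
t=0: Δ0=1111101 Δ1=1111111 Δ2=1110111 Δ3=1100011 Δ4=1100010 | 4Δ
t=1: Δ0=1100010 Δ1=1100000 | 1Δ
t=2: Δ0=1100000 Δ1=1100010 Δ2=1000010 Δ3=1010011 | 3Δ
t=3: Δ0=1010011 Δ1=1010001 | 1Δ
t=4: Δ0=1010001 Δ1=1010011 Δ2=1111011 Δ3=1111110 Δ4=1111111 | 4Δ
t=5: Δ0=1111111 Δ1=1111101 | 1Δ
t=6: Δ0=1111101 Δ1=1111111 Δ2=1110111 Δ3=1100011 Δ4=1100010 | 4Δ

4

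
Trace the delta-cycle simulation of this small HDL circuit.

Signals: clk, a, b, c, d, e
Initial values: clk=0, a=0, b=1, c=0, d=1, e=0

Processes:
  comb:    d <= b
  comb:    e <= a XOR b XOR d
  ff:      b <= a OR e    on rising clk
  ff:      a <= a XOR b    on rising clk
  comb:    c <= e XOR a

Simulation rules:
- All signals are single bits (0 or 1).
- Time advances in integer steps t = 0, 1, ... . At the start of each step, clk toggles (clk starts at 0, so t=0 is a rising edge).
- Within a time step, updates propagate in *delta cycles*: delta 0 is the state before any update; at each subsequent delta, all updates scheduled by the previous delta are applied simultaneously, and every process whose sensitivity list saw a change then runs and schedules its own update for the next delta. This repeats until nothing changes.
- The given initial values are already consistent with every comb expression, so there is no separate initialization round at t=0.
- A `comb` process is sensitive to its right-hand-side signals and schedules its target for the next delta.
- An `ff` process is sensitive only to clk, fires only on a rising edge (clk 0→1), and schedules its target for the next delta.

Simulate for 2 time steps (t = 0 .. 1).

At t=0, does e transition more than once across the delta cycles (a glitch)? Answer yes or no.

[bits: d,b,e,a,clk,c]
t=0: Δ0=110000 Δ1=110010 Δ2=100110 Δ3=000111 Δ4=001111 Δ5=001110 | 5Δ
t=1: Δ0=001110 Δ1=001100 | 1Δ

no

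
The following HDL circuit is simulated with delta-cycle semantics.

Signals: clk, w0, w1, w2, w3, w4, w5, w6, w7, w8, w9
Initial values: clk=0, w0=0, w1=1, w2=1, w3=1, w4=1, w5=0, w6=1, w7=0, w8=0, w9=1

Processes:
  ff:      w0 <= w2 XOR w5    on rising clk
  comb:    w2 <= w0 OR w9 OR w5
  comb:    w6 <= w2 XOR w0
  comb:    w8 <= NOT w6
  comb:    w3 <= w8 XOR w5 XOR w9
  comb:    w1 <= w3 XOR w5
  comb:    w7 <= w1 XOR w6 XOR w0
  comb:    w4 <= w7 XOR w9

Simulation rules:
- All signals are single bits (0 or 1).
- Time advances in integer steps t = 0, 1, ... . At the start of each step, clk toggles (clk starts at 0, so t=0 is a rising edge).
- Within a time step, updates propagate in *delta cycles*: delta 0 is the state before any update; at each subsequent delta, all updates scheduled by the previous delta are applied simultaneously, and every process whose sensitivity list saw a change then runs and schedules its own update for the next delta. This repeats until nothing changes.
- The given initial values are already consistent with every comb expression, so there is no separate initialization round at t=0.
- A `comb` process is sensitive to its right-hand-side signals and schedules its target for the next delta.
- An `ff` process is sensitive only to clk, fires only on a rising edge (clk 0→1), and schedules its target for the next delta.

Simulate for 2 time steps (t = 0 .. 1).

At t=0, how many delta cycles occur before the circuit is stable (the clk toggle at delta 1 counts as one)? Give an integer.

t0.Δ0 w9=1 w8=0 w7=0 w5=0 w2=1 w3=1 w1=1 w4=1 clk=0 w0=0 w6=1
t0.Δ1 w9=1 w8=0 w7=0 w5=0 w2=1 w3=1 w1=1 w4=1 clk=1 w0=0 w6=1
t0.Δ2 w9=1 w8=0 w7=0 w5=0 w2=1 w3=1 w1=1 w4=1 clk=1 w0=1 w6=1
t0.Δ3 w9=1 w8=0 w7=1 w5=0 w2=1 w3=1 w1=1 w4=1 clk=1 w0=1 w6=0
t0.Δ4 w9=1 w8=1 w7=0 w5=0 w2=1 w3=1 w1=1 w4=0 clk=1 w0=1 w6=0
t0.Δ5 w9=1 w8=1 w7=0 w5=0 w2=1 w3=0 w1=1 w4=1 clk=1 w0=1 w6=0
t0.Δ6 w9=1 w8=1 w7=0 w5=0 w2=1 w3=0 w1=0 w4=1 clk=1 w0=1 w6=0
t0.Δ7 w9=1 w8=1 w7=1 w5=0 w2=1 w3=0 w1=0 w4=1 clk=1 w0=1 w6=0
t0.Δ8 w9=1 w8=1 w7=1 w5=0 w2=1 w3=0 w1=0 w4=0 clk=1 w0=1 w6=0
t1.Δ0 w9=1 w8=1 w7=1 w5=0 w2=1 w3=0 w1=0 w4=0 clk=1 w0=1 w6=0
t1.Δ1 w9=1 w8=1 w7=1 w5=0 w2=1 w3=0 w1=0 w4=0 clk=0 w0=1 w6=0

8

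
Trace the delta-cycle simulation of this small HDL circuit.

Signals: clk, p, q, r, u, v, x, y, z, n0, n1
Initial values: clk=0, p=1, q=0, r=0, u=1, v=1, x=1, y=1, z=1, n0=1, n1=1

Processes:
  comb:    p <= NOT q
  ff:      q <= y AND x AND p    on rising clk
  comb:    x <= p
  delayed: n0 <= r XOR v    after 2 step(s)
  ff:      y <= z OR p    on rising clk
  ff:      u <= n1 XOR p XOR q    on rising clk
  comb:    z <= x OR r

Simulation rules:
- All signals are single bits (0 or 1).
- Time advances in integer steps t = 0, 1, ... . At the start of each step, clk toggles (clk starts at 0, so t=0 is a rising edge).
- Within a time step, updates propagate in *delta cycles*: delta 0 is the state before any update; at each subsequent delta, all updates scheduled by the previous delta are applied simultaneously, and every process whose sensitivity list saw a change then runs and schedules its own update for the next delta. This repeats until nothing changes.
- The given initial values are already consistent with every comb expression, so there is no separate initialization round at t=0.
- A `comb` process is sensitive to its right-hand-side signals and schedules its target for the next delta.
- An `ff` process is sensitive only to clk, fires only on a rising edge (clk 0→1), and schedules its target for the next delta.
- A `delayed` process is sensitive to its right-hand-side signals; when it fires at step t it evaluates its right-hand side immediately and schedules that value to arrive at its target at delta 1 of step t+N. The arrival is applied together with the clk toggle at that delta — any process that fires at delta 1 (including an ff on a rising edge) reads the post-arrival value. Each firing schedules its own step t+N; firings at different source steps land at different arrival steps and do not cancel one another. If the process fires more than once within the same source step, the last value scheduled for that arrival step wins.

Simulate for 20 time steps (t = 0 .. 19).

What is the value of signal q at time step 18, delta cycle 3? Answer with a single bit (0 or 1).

t0.Δ0 v=1 y=1 x=1 clk=0 z=1 q=0 r=0 u=1 n0=1 n1=1 p=1
t0.Δ1 v=1 y=1 x=1 clk=1 z=1 q=0 r=0 u=1 n0=1 n1=1 p=1
t0.Δ2 v=1 y=1 x=1 clk=1 z=1 q=1 r=0 u=0 n0=1 n1=1 p=1
t0.Δ3 v=1 y=1 x=1 clk=1 z=1 q=1 r=0 u=0 n0=1 n1=1 p=0
t0.Δ4 v=1 y=1 x=0 clk=1 z=1 q=1 r=0 u=0 n0=1 n1=1 p=0
t0.Δ5 v=1 y=1 x=0 clk=1 z=0 q=1 r=0 u=0 n0=1 n1=1 p=0
t1.Δ0 v=1 y=1 x=0 clk=1 z=0 q=1 r=0 u=0 n0=1 n1=1 p=0
t1.Δ1 v=1 y=1 x=0 clk=0 z=0 q=1 r=0 u=0 n0=1 n1=1 p=0
t2.Δ0 v=1 y=1 x=0 clk=0 z=0 q=1 r=0 u=0 n0=1 n1=1 p=0
t2.Δ1 v=1 y=1 x=0 clk=1 z=0 q=1 r=0 u=0 n0=1 n1=1 p=0
t2.Δ2 v=1 y=0 x=0 clk=1 z=0 q=0 r=0 u=0 n0=1 n1=1 p=0
t2.Δ3 v=1 y=0 x=0 clk=1 z=0 q=0 r=0 u=0 n0=1 n1=1 p=1
t2.Δ4 v=1 y=0 x=1 clk=1 z=0 q=0 r=0 u=0 n0=1 n1=1 p=1
t2.Δ5 v=1 y=0 x=1 clk=1 z=1 q=0 r=0 u=0 n0=1 n1=1 p=1
t3.Δ0 v=1 y=0 x=1 clk=1 z=1 q=0 r=0 u=0 n0=1 n1=1 p=1
t3.Δ1 v=1 y=0 x=1 clk=0 z=1 q=0 r=0 u=0 n0=1 n1=1 p=1
t4.Δ0 v=1 y=0 x=1 clk=0 z=1 q=0 r=0 u=0 n0=1 n1=1 p=1
t4.Δ1 v=1 y=0 x=1 clk=1 z=1 q=0 r=0 u=0 n0=1 n1=1 p=1
t4.Δ2 v=1 y=1 x=1 clk=1 z=1 q=0 r=0 u=0 n0=1 n1=1 p=1
t5.Δ0 v=1 y=1 x=1 clk=1 z=1 q=0 r=0 u=0 n0=1 n1=1 p=1
t5.Δ1 v=1 y=1 x=1 clk=0 z=1 q=0 r=0 u=0 n0=1 n1=1 p=1
t6.Δ0 v=1 y=1 x=1 clk=0 z=1 q=0 r=0 u=0 n0=1 n1=1 p=1
t6.Δ1 v=1 y=1 x=1 clk=1 z=1 q=0 r=0 u=0 n0=1 n1=1 p=1
t6.Δ2 v=1 y=1 x=1 clk=1 z=1 q=1 r=0 u=0 n0=1 n1=1 p=1
t6.Δ3 v=1 y=1 x=1 clk=1 z=1 q=1 r=0 u=0 n0=1 n1=1 p=0
t6.Δ4 v=1 y=1 x=0 clk=1 z=1 q=1 r=0 u=0 n0=1 n1=1 p=0
t6.Δ5 v=1 y=1 x=0 clk=1 z=0 q=1 r=0 u=0 n0=1 n1=1 p=0
t7.Δ0 v=1 y=1 x=0 clk=1 z=0 q=1 r=0 u=0 n0=1 n1=1 p=0
t7.Δ1 v=1 y=1 x=0 clk=0 z=0 q=1 r=0 u=0 n0=1 n1=1 p=0
t8.Δ0 v=1 y=1 x=0 clk=0 z=0 q=1 r=0 u=0 n0=1 n1=1 p=0
t8.Δ1 v=1 y=1 x=0 clk=1 z=0 q=1 r=0 u=0 n0=1 n1=1 p=0
t8.Δ2 v=1 y=0 x=0 clk=1 z=0 q=0 r=0 u=0 n0=1 n1=1 p=0
t8.Δ3 v=1 y=0 x=0 clk=1 z=0 q=0 r=0 u=0 n0=1 n1=1 p=1
t8.Δ4 v=1 y=0 x=1 clk=1 z=0 q=0 r=0 u=0 n0=1 n1=1 p=1
t8.Δ5 v=1 y=0 x=1 clk=1 z=1 q=0 r=0 u=0 n0=1 n1=1 p=1
t9.Δ0 v=1 y=0 x=1 clk=1 z=1 q=0 r=0 u=0 n0=1 n1=1 p=1
t9.Δ1 v=1 y=0 x=1 clk=0 z=1 q=0 r=0 u=0 n0=1 n1=1 p=1
t10.Δ0 v=1 y=0 x=1 clk=0 z=1 q=0 r=0 u=0 n0=1 n1=1 p=1
t10.Δ1 v=1 y=0 x=1 clk=1 z=1 q=0 r=0 u=0 n0=1 n1=1 p=1
t10.Δ2 v=1 y=1 x=1 clk=1 z=1 q=0 r=0 u=0 n0=1 n1=1 p=1
t11.Δ0 v=1 y=1 x=1 clk=1 z=1 q=0 r=0 u=0 n0=1 n1=1 p=1
t11.Δ1 v=1 y=1 x=1 clk=0 z=1 q=0 r=0 u=0 n0=1 n1=1 p=1
t12.Δ0 v=1 y=1 x=1 clk=0 z=1 q=0 r=0 u=0 n0=1 n1=1 p=1
t12.Δ1 v=1 y=1 x=1 clk=1 z=1 q=0 r=0 u=0 n0=1 n1=1 p=1
t12.Δ2 v=1 y=1 x=1 clk=1 z=1 q=1 r=0 u=0 n0=1 n1=1 p=1
t12.Δ3 v=1 y=1 x=1 clk=1 z=1 q=1 r=0 u=0 n0=1 n1=1 p=0
t12.Δ4 v=1 y=1 x=0 clk=1 z=1 q=1 r=0 u=0 n0=1 n1=1 p=0
t12.Δ5 v=1 y=1 x=0 clk=1 z=0 q=1 r=0 u=0 n0=1 n1=1 p=0
t13.Δ0 v=1 y=1 x=0 clk=1 z=0 q=1 r=0 u=0 n0=1 n1=1 p=0
t13.Δ1 v=1 y=1 x=0 clk=0 z=0 q=1 r=0 u=0 n0=1 n1=1 p=0
t14.Δ0 v=1 y=1 x=0 clk=0 z=0 q=1 r=0 u=0 n0=1 n1=1 p=0
t14.Δ1 v=1 y=1 x=0 clk=1 z=0 q=1 r=0 u=0 n0=1 n1=1 p=0
t14.Δ2 v=1 y=0 x=0 clk=1 z=0 q=0 r=0 u=0 n0=1 n1=1 p=0
t14.Δ3 v=1 y=0 x=0 clk=1 z=0 q=0 r=0 u=0 n0=1 n1=1 p=1
t14.Δ4 v=1 y=0 x=1 clk=1 z=0 q=0 r=0 u=0 n0=1 n1=1 p=1
t14.Δ5 v=1 y=0 x=1 clk=1 z=1 q=0 r=0 u=0 n0=1 n1=1 p=1
t15.Δ0 v=1 y=0 x=1 clk=1 z=1 q=0 r=0 u=0 n0=1 n1=1 p=1
t15.Δ1 v=1 y=0 x=1 clk=0 z=1 q=0 r=0 u=0 n0=1 n1=1 p=1
t16.Δ0 v=1 y=0 x=1 clk=0 z=1 q=0 r=0 u=0 n0=1 n1=1 p=1
t16.Δ1 v=1 y=0 x=1 clk=1 z=1 q=0 r=0 u=0 n0=1 n1=1 p=1
t16.Δ2 v=1 y=1 x=1 clk=1 z=1 q=0 r=0 u=0 n0=1 n1=1 p=1
t17.Δ0 v=1 y=1 x=1 clk=1 z=1 q=0 r=0 u=0 n0=1 n1=1 p=1
t17.Δ1 v=1 y=1 x=1 clk=0 z=1 q=0 r=0 u=0 n0=1 n1=1 p=1
t18.Δ0 v=1 y=1 x=1 clk=0 z=1 q=0 r=0 u=0 n0=1 n1=1 p=1
t18.Δ1 v=1 y=1 x=1 clk=1 z=1 q=0 r=0 u=0 n0=1 n1=1 p=1
t18.Δ2 v=1 y=1 x=1 clk=1 z=1 q=1 r=0 u=0 n0=1 n1=1 p=1
t18.Δ3 v=1 y=1 x=1 clk=1 z=1 q=1 r=0 u=0 n0=1 n1=1 p=0
t18.Δ4 v=1 y=1 x=0 clk=1 z=1 q=1 r=0 u=0 n0=1 n1=1 p=0
t18.Δ5 v=1 y=1 x=0 clk=1 z=0 q=1 r=0 u=0 n0=1 n1=1 p=0
t19.Δ0 v=1 y=1 x=0 clk=1 z=0 q=1 r=0 u=0 n0=1 n1=1 p=0
t19.Δ1 v=1 y=1 x=0 clk=0 z=0 q=1 r=0 u=0 n0=1 n1=1 p=0

1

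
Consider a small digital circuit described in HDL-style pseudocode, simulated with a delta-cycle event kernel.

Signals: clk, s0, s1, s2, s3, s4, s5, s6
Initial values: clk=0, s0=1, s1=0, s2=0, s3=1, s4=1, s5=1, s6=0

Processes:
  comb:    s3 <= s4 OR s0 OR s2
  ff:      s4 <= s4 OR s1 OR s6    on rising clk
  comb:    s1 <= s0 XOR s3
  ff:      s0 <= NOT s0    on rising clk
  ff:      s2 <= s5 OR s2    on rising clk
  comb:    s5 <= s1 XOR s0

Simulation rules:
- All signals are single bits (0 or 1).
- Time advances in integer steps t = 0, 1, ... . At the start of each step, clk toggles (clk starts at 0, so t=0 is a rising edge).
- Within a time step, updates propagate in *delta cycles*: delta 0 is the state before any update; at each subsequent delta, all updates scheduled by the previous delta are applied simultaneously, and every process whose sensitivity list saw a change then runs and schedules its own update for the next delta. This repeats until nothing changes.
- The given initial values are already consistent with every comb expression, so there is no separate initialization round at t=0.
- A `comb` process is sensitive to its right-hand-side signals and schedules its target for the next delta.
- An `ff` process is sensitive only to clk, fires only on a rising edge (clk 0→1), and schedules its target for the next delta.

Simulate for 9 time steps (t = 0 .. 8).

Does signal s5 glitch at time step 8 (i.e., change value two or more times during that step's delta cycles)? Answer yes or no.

[bits: s3,s0,s6,clk,s2,s4,s1,s5]
t=0: Δ0=11000101 Δ1=11010101 Δ2=10011101 Δ3=10011110 Δ4=10011111 | 4Δ
t=1: Δ0=10011111 Δ1=10001111 | 1Δ
t=2: Δ0=10001111 Δ1=10011111 Δ2=11011111 Δ3=11011100 Δ4=11011101 | 4Δ
t=3: Δ0=11011101 Δ1=11001101 | 1Δ
t=4: Δ0=11001101 Δ1=11011101 Δ2=10011101 Δ3=10011110 Δ4=10011111 | 4Δ
t=5: Δ0=10011111 Δ1=10001111 | 1Δ
t=6: Δ0=10001111 Δ1=10011111 Δ2=11011111 Δ3=11011100 Δ4=11011101 | 4Δ
t=7: Δ0=11011101 Δ1=11001101 | 1Δ
t=8: Δ0=11001101 Δ1=11011101 Δ2=10011101 Δ3=10011110 Δ4=10011111 | 4Δ

yes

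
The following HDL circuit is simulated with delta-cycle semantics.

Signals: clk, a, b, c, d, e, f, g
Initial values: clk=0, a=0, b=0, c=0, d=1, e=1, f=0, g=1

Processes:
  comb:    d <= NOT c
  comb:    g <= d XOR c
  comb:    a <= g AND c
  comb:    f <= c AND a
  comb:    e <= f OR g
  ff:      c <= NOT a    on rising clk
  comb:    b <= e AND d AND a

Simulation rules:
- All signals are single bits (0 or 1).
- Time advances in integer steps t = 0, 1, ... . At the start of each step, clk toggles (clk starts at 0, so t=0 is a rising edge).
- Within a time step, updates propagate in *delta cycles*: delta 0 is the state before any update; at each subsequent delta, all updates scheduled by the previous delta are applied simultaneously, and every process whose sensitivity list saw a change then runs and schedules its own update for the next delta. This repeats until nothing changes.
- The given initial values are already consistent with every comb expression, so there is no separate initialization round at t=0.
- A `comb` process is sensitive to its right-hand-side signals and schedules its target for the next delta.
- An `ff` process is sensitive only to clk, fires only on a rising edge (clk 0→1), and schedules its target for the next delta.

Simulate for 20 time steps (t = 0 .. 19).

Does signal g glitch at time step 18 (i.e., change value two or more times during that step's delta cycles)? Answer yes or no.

[bits: d,c,e,f,a,g,clk,b]
t=0: Δ0=10100100 Δ1=10100110 Δ2=11100110 Δ3=01101010 Δ4=01010110 Δ5=01101110 Δ6=01111110 | 6Δ
t=1: Δ0=01111110 Δ1=01111100 | 1Δ
t=2: Δ0=01111100 Δ1=01111110 Δ2=00111110 Δ3=10100010 Δ4=10000110 Δ5=10100110 | 5Δ
t=3: Δ0=10100110 Δ1=10100100 | 1Δ
t=4: Δ0=10100100 Δ1=10100110 Δ2=11100110 Δ3=01101010 Δ4=01010110 Δ5=01101110 Δ6=01111110 | 6Δ
t=5: Δ0=01111110 Δ1=01111100 | 1Δ
t=6: Δ0=01111100 Δ1=01111110 Δ2=00111110 Δ3=10100010 Δ4=10000110 Δ5=10100110 | 5Δ
t=7: Δ0=10100110 Δ1=10100100 | 1Δ
t=8: Δ0=10100100 Δ1=10100110 Δ2=11100110 Δ3=01101010 Δ4=01010110 Δ5=01101110 Δ6=01111110 | 6Δ
t=9: Δ0=01111110 Δ1=01111100 | 1Δ
t=10: Δ0=01111100 Δ1=01111110 Δ2=00111110 Δ3=10100010 Δ4=10000110 Δ5=10100110 | 5Δ
t=11: Δ0=10100110 Δ1=10100100 | 1Δ
t=12: Δ0=10100100 Δ1=10100110 Δ2=11100110 Δ3=01101010 Δ4=01010110 Δ5=01101110 Δ6=01111110 | 6Δ
t=13: Δ0=01111110 Δ1=01111100 | 1Δ
t=14: Δ0=01111100 Δ1=01111110 Δ2=00111110 Δ3=10100010 Δ4=10000110 Δ5=10100110 | 5Δ
t=15: Δ0=10100110 Δ1=10100100 | 1Δ
t=16: Δ0=10100100 Δ1=10100110 Δ2=11100110 Δ3=01101010 Δ4=01010110 Δ5=01101110 Δ6=01111110 | 6Δ
t=17: Δ0=01111110 Δ1=01111100 | 1Δ
t=18: Δ0=01111100 Δ1=01111110 Δ2=00111110 Δ3=10100010 Δ4=10000110 Δ5=10100110 | 5Δ
t=19: Δ0=10100110 Δ1=10100100 | 1Δ

yes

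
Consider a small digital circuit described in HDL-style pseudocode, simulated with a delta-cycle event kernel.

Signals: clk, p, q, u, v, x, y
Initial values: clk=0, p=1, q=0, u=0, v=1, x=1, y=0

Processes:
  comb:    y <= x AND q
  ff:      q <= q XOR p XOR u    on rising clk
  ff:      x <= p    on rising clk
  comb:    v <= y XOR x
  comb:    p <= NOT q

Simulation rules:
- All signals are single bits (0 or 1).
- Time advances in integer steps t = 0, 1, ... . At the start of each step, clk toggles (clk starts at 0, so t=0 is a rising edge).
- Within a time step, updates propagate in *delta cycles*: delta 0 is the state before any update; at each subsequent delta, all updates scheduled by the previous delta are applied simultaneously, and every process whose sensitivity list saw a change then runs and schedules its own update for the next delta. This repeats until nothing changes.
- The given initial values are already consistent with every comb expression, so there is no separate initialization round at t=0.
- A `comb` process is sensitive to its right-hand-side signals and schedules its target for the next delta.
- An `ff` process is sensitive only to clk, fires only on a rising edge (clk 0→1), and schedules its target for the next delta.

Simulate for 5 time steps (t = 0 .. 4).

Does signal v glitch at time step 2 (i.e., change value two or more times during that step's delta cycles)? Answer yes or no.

yes

[bits: clk,x,p,y,v,u,q]
t=0: Δ0=0110100 Δ1=1110100 Δ2=1110101 Δ3=1101101 Δ4=1101001 | 4Δ
t=1: Δ0=1101001 Δ1=0101001 | 1Δ
t=2: Δ0=0101001 Δ1=1101001 Δ2=1001001 Δ3=1000101 Δ4=1000001 | 4Δ
t=3: Δ0=1000001 Δ1=0000001 | 1Δ
t=4: Δ0=0000001 Δ1=1000001 | 1Δ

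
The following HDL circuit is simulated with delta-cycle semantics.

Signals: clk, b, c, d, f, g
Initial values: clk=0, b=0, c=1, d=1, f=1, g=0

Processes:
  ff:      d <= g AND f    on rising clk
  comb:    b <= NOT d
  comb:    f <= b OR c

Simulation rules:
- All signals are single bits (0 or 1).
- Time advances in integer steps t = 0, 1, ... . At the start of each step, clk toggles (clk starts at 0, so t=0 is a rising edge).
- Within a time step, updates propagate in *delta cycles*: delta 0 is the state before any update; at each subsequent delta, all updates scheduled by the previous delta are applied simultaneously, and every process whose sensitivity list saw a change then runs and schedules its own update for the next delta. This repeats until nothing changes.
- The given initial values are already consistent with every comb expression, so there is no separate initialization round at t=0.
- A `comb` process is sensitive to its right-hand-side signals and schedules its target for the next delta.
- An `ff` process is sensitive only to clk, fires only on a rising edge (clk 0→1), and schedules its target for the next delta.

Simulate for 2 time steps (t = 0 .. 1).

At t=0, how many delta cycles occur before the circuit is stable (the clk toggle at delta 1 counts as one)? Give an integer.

3

t=0 Δ0: c=1 f=1 d=1 b=0 g=0 clk=0
  Δ1: clk:0→1
  Δ2: d:1→0
  Δ3: b:0→1
  (3Δ to stable)
t=1 Δ0: c=1 f=1 d=0 b=1 g=0 clk=1
  Δ1: clk:1→0
  (1Δ to stable)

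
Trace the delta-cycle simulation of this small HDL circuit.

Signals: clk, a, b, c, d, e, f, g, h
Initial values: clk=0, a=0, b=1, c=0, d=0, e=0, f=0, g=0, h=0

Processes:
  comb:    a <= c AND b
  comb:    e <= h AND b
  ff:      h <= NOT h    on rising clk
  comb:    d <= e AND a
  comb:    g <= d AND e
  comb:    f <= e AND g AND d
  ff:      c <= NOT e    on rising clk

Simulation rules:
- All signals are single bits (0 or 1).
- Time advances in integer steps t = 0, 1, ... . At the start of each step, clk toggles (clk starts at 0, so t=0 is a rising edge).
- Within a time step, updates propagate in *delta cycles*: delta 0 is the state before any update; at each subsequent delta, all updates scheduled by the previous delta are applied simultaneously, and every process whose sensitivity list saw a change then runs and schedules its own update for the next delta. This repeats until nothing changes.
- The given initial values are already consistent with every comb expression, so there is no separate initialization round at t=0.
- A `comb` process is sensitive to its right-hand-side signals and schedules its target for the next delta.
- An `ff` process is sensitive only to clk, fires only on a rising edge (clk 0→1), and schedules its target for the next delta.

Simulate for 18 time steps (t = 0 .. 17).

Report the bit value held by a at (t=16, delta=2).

t0.Δ0 c=0 g=0 clk=0 e=0 f=0 h=0 b=1 d=0 a=0
t0.Δ1 c=0 g=0 clk=1 e=0 f=0 h=0 b=1 d=0 a=0
t0.Δ2 c=1 g=0 clk=1 e=0 f=0 h=1 b=1 d=0 a=0
t0.Δ3 c=1 g=0 clk=1 e=1 f=0 h=1 b=1 d=0 a=1
t0.Δ4 c=1 g=0 clk=1 e=1 f=0 h=1 b=1 d=1 a=1
t0.Δ5 c=1 g=1 clk=1 e=1 f=0 h=1 b=1 d=1 a=1
t0.Δ6 c=1 g=1 clk=1 e=1 f=1 h=1 b=1 d=1 a=1
t1.Δ0 c=1 g=1 clk=1 e=1 f=1 h=1 b=1 d=1 a=1
t1.Δ1 c=1 g=1 clk=0 e=1 f=1 h=1 b=1 d=1 a=1
t2.Δ0 c=1 g=1 clk=0 e=1 f=1 h=1 b=1 d=1 a=1
t2.Δ1 c=1 g=1 clk=1 e=1 f=1 h=1 b=1 d=1 a=1
t2.Δ2 c=0 g=1 clk=1 e=1 f=1 h=0 b=1 d=1 a=1
t2.Δ3 c=0 g=1 clk=1 e=0 f=1 h=0 b=1 d=1 a=0
t2.Δ4 c=0 g=0 clk=1 e=0 f=0 h=0 b=1 d=0 a=0
t3.Δ0 c=0 g=0 clk=1 e=0 f=0 h=0 b=1 d=0 a=0
t3.Δ1 c=0 g=0 clk=0 e=0 f=0 h=0 b=1 d=0 a=0
t4.Δ0 c=0 g=0 clk=0 e=0 f=0 h=0 b=1 d=0 a=0
t4.Δ1 c=0 g=0 clk=1 e=0 f=0 h=0 b=1 d=0 a=0
t4.Δ2 c=1 g=0 clk=1 e=0 f=0 h=1 b=1 d=0 a=0
t4.Δ3 c=1 g=0 clk=1 e=1 f=0 h=1 b=1 d=0 a=1
t4.Δ4 c=1 g=0 clk=1 e=1 f=0 h=1 b=1 d=1 a=1
t4.Δ5 c=1 g=1 clk=1 e=1 f=0 h=1 b=1 d=1 a=1
t4.Δ6 c=1 g=1 clk=1 e=1 f=1 h=1 b=1 d=1 a=1
t5.Δ0 c=1 g=1 clk=1 e=1 f=1 h=1 b=1 d=1 a=1
t5.Δ1 c=1 g=1 clk=0 e=1 f=1 h=1 b=1 d=1 a=1
t6.Δ0 c=1 g=1 clk=0 e=1 f=1 h=1 b=1 d=1 a=1
t6.Δ1 c=1 g=1 clk=1 e=1 f=1 h=1 b=1 d=1 a=1
t6.Δ2 c=0 g=1 clk=1 e=1 f=1 h=0 b=1 d=1 a=1
t6.Δ3 c=0 g=1 clk=1 e=0 f=1 h=0 b=1 d=1 a=0
t6.Δ4 c=0 g=0 clk=1 e=0 f=0 h=0 b=1 d=0 a=0
t7.Δ0 c=0 g=0 clk=1 e=0 f=0 h=0 b=1 d=0 a=0
t7.Δ1 c=0 g=0 clk=0 e=0 f=0 h=0 b=1 d=0 a=0
t8.Δ0 c=0 g=0 clk=0 e=0 f=0 h=0 b=1 d=0 a=0
t8.Δ1 c=0 g=0 clk=1 e=0 f=0 h=0 b=1 d=0 a=0
t8.Δ2 c=1 g=0 clk=1 e=0 f=0 h=1 b=1 d=0 a=0
t8.Δ3 c=1 g=0 clk=1 e=1 f=0 h=1 b=1 d=0 a=1
t8.Δ4 c=1 g=0 clk=1 e=1 f=0 h=1 b=1 d=1 a=1
t8.Δ5 c=1 g=1 clk=1 e=1 f=0 h=1 b=1 d=1 a=1
t8.Δ6 c=1 g=1 clk=1 e=1 f=1 h=1 b=1 d=1 a=1
t9.Δ0 c=1 g=1 clk=1 e=1 f=1 h=1 b=1 d=1 a=1
t9.Δ1 c=1 g=1 clk=0 e=1 f=1 h=1 b=1 d=1 a=1
t10.Δ0 c=1 g=1 clk=0 e=1 f=1 h=1 b=1 d=1 a=1
t10.Δ1 c=1 g=1 clk=1 e=1 f=1 h=1 b=1 d=1 a=1
t10.Δ2 c=0 g=1 clk=1 e=1 f=1 h=0 b=1 d=1 a=1
t10.Δ3 c=0 g=1 clk=1 e=0 f=1 h=0 b=1 d=1 a=0
t10.Δ4 c=0 g=0 clk=1 e=0 f=0 h=0 b=1 d=0 a=0
t11.Δ0 c=0 g=0 clk=1 e=0 f=0 h=0 b=1 d=0 a=0
t11.Δ1 c=0 g=0 clk=0 e=0 f=0 h=0 b=1 d=0 a=0
t12.Δ0 c=0 g=0 clk=0 e=0 f=0 h=0 b=1 d=0 a=0
t12.Δ1 c=0 g=0 clk=1 e=0 f=0 h=0 b=1 d=0 a=0
t12.Δ2 c=1 g=0 clk=1 e=0 f=0 h=1 b=1 d=0 a=0
t12.Δ3 c=1 g=0 clk=1 e=1 f=0 h=1 b=1 d=0 a=1
t12.Δ4 c=1 g=0 clk=1 e=1 f=0 h=1 b=1 d=1 a=1
t12.Δ5 c=1 g=1 clk=1 e=1 f=0 h=1 b=1 d=1 a=1
t12.Δ6 c=1 g=1 clk=1 e=1 f=1 h=1 b=1 d=1 a=1
t13.Δ0 c=1 g=1 clk=1 e=1 f=1 h=1 b=1 d=1 a=1
t13.Δ1 c=1 g=1 clk=0 e=1 f=1 h=1 b=1 d=1 a=1
t14.Δ0 c=1 g=1 clk=0 e=1 f=1 h=1 b=1 d=1 a=1
t14.Δ1 c=1 g=1 clk=1 e=1 f=1 h=1 b=1 d=1 a=1
t14.Δ2 c=0 g=1 clk=1 e=1 f=1 h=0 b=1 d=1 a=1
t14.Δ3 c=0 g=1 clk=1 e=0 f=1 h=0 b=1 d=1 a=0
t14.Δ4 c=0 g=0 clk=1 e=0 f=0 h=0 b=1 d=0 a=0
t15.Δ0 c=0 g=0 clk=1 e=0 f=0 h=0 b=1 d=0 a=0
t15.Δ1 c=0 g=0 clk=0 e=0 f=0 h=0 b=1 d=0 a=0
t16.Δ0 c=0 g=0 clk=0 e=0 f=0 h=0 b=1 d=0 a=0
t16.Δ1 c=0 g=0 clk=1 e=0 f=0 h=0 b=1 d=0 a=0
t16.Δ2 c=1 g=0 clk=1 e=0 f=0 h=1 b=1 d=0 a=0
t16.Δ3 c=1 g=0 clk=1 e=1 f=0 h=1 b=1 d=0 a=1
t16.Δ4 c=1 g=0 clk=1 e=1 f=0 h=1 b=1 d=1 a=1
t16.Δ5 c=1 g=1 clk=1 e=1 f=0 h=1 b=1 d=1 a=1
t16.Δ6 c=1 g=1 clk=1 e=1 f=1 h=1 b=1 d=1 a=1
t17.Δ0 c=1 g=1 clk=1 e=1 f=1 h=1 b=1 d=1 a=1
t17.Δ1 c=1 g=1 clk=0 e=1 f=1 h=1 b=1 d=1 a=1

0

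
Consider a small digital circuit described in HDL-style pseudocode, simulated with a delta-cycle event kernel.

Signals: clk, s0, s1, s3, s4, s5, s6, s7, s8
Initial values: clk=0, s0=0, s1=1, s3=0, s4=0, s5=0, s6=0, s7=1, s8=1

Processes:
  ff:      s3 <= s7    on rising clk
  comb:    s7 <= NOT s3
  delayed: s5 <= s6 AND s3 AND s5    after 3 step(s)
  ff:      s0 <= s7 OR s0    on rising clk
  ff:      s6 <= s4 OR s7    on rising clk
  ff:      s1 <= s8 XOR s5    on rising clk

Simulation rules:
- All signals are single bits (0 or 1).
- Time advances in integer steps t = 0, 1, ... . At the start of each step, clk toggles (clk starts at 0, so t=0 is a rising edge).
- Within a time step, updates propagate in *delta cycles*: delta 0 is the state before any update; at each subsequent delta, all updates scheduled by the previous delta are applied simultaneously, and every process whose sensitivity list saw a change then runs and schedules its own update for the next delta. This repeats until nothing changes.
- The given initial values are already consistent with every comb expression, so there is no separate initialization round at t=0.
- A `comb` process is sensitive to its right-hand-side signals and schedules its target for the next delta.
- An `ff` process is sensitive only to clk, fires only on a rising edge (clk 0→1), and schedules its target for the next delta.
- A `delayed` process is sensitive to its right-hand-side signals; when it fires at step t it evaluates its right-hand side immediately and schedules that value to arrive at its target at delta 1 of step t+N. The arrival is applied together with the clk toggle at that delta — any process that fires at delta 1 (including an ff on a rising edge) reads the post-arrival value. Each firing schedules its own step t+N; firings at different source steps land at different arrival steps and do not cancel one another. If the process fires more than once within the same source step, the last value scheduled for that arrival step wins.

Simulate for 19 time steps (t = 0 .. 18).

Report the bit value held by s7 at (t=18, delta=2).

t=0 Δ0: s0=0 s1=1 s5=0 s8=1 s7=1 clk=0 s4=0 s3=0 s6=0
  Δ1: clk:0→1
  Δ2: s0:0→1, s3:0→1, s6:0→1
  Δ3: s7:1→0
  (3Δ to stable)
t=1 Δ0: s0=1 s1=1 s5=0 s8=1 s7=0 clk=1 s4=0 s3=1 s6=1
  Δ1: clk:1→0
  (1Δ to stable)
t=2 Δ0: s0=1 s1=1 s5=0 s8=1 s7=0 clk=0 s4=0 s3=1 s6=1
  Δ1: clk:0→1
  Δ2: s3:1→0, s6:1→0
  Δ3: s7:0→1
  (3Δ to stable)
t=3 Δ0: s0=1 s1=1 s5=0 s8=1 s7=1 clk=1 s4=0 s3=0 s6=0
  Δ1: clk:1→0
  (1Δ to stable)
t=4 Δ0: s0=1 s1=1 s5=0 s8=1 s7=1 clk=0 s4=0 s3=0 s6=0
  Δ1: clk:0→1
  Δ2: s3:0→1, s6:0→1
  Δ3: s7:1→0
  (3Δ to stable)
t=5 Δ0: s0=1 s1=1 s5=0 s8=1 s7=0 clk=1 s4=0 s3=1 s6=1
  Δ1: clk:1→0
  (1Δ to stable)
t=6 Δ0: s0=1 s1=1 s5=0 s8=1 s7=0 clk=0 s4=0 s3=1 s6=1
  Δ1: clk:0→1
  Δ2: s3:1→0, s6:1→0
  Δ3: s7:0→1
  (3Δ to stable)
t=7 Δ0: s0=1 s1=1 s5=0 s8=1 s7=1 clk=1 s4=0 s3=0 s6=0
  Δ1: clk:1→0
  (1Δ to stable)
t=8 Δ0: s0=1 s1=1 s5=0 s8=1 s7=1 clk=0 s4=0 s3=0 s6=0
  Δ1: clk:0→1
  Δ2: s3:0→1, s6:0→1
  Δ3: s7:1→0
  (3Δ to stable)
t=9 Δ0: s0=1 s1=1 s5=0 s8=1 s7=0 clk=1 s4=0 s3=1 s6=1
  Δ1: clk:1→0
  (1Δ to stable)
t=10 Δ0: s0=1 s1=1 s5=0 s8=1 s7=0 clk=0 s4=0 s3=1 s6=1
  Δ1: clk:0→1
  Δ2: s3:1→0, s6:1→0
  Δ3: s7:0→1
  (3Δ to stable)
t=11 Δ0: s0=1 s1=1 s5=0 s8=1 s7=1 clk=1 s4=0 s3=0 s6=0
  Δ1: clk:1→0
  (1Δ to stable)
t=12 Δ0: s0=1 s1=1 s5=0 s8=1 s7=1 clk=0 s4=0 s3=0 s6=0
  Δ1: clk:0→1
  Δ2: s3:0→1, s6:0→1
  Δ3: s7:1→0
  (3Δ to stable)
t=13 Δ0: s0=1 s1=1 s5=0 s8=1 s7=0 clk=1 s4=0 s3=1 s6=1
  Δ1: clk:1→0
  (1Δ to stable)
t=14 Δ0: s0=1 s1=1 s5=0 s8=1 s7=0 clk=0 s4=0 s3=1 s6=1
  Δ1: clk:0→1
  Δ2: s3:1→0, s6:1→0
  Δ3: s7:0→1
  (3Δ to stable)
t=15 Δ0: s0=1 s1=1 s5=0 s8=1 s7=1 clk=1 s4=0 s3=0 s6=0
  Δ1: clk:1→0
  (1Δ to stable)
t=16 Δ0: s0=1 s1=1 s5=0 s8=1 s7=1 clk=0 s4=0 s3=0 s6=0
  Δ1: clk:0→1
  Δ2: s3:0→1, s6:0→1
  Δ3: s7:1→0
  (3Δ to stable)
t=17 Δ0: s0=1 s1=1 s5=0 s8=1 s7=0 clk=1 s4=0 s3=1 s6=1
  Δ1: clk:1→0
  (1Δ to stable)
t=18 Δ0: s0=1 s1=1 s5=0 s8=1 s7=0 clk=0 s4=0 s3=1 s6=1
  Δ1: clk:0→1
  Δ2: s3:1→0, s6:1→0
  Δ3: s7:0→1
  (3Δ to stable)

0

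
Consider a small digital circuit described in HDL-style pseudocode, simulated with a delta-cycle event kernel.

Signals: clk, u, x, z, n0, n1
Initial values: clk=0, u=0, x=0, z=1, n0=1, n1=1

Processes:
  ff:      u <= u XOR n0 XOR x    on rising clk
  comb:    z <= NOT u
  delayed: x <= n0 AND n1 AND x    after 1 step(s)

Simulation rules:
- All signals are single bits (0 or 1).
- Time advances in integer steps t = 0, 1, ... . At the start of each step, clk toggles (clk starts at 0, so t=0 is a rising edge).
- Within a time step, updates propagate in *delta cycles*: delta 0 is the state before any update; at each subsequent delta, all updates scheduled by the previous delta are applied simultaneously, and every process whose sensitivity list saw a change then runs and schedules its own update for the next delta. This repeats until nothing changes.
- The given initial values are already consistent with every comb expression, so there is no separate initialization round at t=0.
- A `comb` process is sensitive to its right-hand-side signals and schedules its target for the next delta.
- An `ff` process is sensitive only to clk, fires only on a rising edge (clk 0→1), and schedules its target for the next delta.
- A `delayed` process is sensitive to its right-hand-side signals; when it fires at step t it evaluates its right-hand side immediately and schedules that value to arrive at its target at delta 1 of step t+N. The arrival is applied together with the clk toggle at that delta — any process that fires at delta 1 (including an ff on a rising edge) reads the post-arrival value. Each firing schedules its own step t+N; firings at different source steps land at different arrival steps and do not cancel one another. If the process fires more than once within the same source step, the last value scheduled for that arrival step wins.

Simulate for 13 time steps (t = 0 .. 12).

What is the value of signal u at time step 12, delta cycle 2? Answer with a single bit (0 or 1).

1

[bits: n0,n1,x,clk,u,z]
t=0: Δ0=110001 Δ1=110101 Δ2=110111 Δ3=110110 | 3Δ
t=1: Δ0=110110 Δ1=110010 | 1Δ
t=2: Δ0=110010 Δ1=110110 Δ2=110100 Δ3=110101 | 3Δ
t=3: Δ0=110101 Δ1=110001 | 1Δ
t=4: Δ0=110001 Δ1=110101 Δ2=110111 Δ3=110110 | 3Δ
t=5: Δ0=110110 Δ1=110010 | 1Δ
t=6: Δ0=110010 Δ1=110110 Δ2=110100 Δ3=110101 | 3Δ
t=7: Δ0=110101 Δ1=110001 | 1Δ
t=8: Δ0=110001 Δ1=110101 Δ2=110111 Δ3=110110 | 3Δ
t=9: Δ0=110110 Δ1=110010 | 1Δ
t=10: Δ0=110010 Δ1=110110 Δ2=110100 Δ3=110101 | 3Δ
t=11: Δ0=110101 Δ1=110001 | 1Δ
t=12: Δ0=110001 Δ1=110101 Δ2=110111 Δ3=110110 | 3Δ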